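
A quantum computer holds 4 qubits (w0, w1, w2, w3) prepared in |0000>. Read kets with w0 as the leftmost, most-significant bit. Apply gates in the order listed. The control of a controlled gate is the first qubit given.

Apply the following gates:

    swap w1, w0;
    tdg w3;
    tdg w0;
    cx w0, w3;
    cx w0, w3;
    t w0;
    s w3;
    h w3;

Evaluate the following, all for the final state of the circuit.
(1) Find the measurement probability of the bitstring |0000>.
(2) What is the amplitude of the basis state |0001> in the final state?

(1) Outcome |0000> occurs with probability 1/2.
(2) The final state's coefficient on |0001> equals sqrt(2)/2.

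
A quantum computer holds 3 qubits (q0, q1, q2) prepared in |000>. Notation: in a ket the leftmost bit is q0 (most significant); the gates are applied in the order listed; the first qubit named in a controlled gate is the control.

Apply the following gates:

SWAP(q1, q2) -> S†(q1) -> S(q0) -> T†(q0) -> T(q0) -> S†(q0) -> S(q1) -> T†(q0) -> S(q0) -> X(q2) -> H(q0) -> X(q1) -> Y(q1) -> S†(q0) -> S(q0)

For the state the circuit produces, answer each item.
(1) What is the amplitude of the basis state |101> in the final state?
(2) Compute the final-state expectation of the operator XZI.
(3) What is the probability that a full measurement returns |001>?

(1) |101> carries amplitude -sqrt(2)*I/2 in the final state. Key observation: gates 2-7 undo each other exactly, leaving only the rest of the circuit to track.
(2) In the final state, XZI has expectation 1.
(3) A full measurement returns |001> with probability 1/2.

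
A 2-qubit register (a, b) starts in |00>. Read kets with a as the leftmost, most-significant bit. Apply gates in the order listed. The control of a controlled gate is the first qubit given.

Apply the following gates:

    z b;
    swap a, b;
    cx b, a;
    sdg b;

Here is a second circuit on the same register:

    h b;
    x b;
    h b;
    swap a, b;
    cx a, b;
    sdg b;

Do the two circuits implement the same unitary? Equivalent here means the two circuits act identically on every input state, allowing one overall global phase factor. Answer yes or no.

No — the two circuits implement different unitaries, even allowing a global phase.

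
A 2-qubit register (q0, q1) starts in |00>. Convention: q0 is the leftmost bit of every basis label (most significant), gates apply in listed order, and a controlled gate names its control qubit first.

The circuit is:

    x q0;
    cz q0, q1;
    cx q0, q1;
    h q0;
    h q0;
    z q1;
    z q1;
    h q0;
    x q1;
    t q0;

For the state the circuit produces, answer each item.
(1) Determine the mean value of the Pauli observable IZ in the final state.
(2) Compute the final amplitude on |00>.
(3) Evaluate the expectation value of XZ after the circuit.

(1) In the final state, IZ has expectation 1.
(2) The amplitude on |00> is sqrt(2)/2.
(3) The observable XZ averages to -sqrt(2)/2.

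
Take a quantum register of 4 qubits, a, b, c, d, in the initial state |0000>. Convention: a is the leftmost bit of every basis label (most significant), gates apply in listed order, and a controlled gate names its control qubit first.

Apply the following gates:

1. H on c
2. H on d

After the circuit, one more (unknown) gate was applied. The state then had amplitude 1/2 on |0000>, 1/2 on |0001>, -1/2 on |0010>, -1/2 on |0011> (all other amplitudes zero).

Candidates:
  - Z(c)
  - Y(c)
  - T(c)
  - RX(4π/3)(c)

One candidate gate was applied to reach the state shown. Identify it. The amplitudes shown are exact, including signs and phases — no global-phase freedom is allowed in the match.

The unique candidate consistent with the amplitudes is Z(c).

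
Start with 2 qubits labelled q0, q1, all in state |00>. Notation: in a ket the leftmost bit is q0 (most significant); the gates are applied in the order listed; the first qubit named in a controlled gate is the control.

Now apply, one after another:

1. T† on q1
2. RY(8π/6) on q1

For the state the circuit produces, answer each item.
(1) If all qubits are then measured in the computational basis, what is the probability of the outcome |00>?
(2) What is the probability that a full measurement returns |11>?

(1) The probability of measuring |00> is 1/4.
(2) Outcome |11> occurs with probability 0.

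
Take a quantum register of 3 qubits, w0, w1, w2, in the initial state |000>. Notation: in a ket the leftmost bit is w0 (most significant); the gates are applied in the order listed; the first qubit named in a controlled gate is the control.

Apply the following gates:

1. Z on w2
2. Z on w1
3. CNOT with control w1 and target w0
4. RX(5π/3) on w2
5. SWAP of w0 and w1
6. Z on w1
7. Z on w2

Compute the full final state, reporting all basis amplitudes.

After the circuit, the state carries amplitude -sqrt(3)/2 on |000>, I/2 on |001>, and 0 on every other basis state.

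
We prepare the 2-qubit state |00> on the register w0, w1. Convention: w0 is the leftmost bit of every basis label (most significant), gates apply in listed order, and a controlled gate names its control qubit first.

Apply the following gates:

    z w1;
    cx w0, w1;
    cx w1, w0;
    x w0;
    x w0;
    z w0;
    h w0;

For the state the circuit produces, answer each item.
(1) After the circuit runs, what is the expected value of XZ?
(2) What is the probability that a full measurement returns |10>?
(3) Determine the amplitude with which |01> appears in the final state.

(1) The observable XZ averages to 1.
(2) The probability of measuring |10> is 1/2.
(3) |01> carries amplitude 0 in the final state.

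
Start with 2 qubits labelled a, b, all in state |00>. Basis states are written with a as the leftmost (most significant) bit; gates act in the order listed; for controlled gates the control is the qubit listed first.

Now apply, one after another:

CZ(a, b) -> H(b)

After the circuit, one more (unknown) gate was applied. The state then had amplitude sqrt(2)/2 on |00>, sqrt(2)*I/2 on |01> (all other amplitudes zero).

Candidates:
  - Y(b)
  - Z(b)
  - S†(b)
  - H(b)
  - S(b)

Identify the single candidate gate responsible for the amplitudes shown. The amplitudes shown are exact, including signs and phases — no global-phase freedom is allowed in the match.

It was S(b) that produced the state shown.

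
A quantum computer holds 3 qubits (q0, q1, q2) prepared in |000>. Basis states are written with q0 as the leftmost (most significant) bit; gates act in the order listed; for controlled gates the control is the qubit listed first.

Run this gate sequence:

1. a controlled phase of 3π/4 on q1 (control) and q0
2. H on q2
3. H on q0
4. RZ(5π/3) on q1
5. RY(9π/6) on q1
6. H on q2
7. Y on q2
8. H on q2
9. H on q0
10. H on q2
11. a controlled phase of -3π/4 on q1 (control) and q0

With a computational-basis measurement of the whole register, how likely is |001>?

Outcome |001> occurs with probability 1/2.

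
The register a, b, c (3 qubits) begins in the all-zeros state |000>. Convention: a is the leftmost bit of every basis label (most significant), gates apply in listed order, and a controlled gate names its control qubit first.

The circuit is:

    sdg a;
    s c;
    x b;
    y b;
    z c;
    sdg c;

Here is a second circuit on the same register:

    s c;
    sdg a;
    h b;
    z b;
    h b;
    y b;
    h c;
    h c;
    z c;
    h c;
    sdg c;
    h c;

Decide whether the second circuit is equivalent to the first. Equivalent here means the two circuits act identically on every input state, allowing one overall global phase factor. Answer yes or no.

No, they are not equivalent — no single phase factor reconciles the two unitaries.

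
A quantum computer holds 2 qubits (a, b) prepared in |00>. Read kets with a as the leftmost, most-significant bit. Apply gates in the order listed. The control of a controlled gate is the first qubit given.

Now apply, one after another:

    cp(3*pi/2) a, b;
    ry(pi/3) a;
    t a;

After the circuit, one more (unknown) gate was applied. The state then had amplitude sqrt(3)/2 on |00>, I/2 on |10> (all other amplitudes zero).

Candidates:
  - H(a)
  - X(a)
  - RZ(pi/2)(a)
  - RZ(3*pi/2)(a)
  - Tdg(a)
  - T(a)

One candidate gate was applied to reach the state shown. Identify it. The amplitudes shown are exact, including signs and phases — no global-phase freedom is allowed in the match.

It was T(a) that produced the state shown.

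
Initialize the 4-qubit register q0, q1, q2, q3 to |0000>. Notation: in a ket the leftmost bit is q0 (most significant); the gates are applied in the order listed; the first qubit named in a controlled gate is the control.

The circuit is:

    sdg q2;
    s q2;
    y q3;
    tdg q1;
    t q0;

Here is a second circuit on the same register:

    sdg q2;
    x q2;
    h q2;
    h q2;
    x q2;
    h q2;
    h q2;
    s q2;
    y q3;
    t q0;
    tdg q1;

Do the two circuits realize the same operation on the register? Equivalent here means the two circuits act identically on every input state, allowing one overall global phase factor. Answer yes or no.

Yes — the two circuits implement the same unitary up to a global phase.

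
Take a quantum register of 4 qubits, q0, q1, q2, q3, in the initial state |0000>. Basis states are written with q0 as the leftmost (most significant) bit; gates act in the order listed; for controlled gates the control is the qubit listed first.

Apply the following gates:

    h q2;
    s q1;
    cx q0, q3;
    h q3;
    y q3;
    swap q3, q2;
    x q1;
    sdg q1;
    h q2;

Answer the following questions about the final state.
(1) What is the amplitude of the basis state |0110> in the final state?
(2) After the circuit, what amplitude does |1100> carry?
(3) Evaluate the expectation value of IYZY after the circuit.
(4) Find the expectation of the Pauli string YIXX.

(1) |0110> carries amplitude -sqrt(2)/2 in the final state.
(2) The final state's coefficient on |1100> equals 0.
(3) In the final state, IYZY has expectation 0.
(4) The expectation value of YIXX is 0.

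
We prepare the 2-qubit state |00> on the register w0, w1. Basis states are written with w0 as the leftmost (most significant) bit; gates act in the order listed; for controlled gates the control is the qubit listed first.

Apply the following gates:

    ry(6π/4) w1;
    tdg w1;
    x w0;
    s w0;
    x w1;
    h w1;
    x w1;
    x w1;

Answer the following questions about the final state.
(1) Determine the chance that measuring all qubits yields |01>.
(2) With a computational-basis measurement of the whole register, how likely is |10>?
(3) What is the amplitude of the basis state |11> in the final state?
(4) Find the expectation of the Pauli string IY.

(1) A full measurement returns |01> with probability 0. Key observation: gates 7-8 undo each other exactly, leaving only the rest of the circuit to track.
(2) The probability of measuring |10> is 1/2 - sqrt(2)/4.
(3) |11> carries amplitude exp(I*pi/4)/2 + I/2 in the final state.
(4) The expectation value of IY is sqrt(2)/2.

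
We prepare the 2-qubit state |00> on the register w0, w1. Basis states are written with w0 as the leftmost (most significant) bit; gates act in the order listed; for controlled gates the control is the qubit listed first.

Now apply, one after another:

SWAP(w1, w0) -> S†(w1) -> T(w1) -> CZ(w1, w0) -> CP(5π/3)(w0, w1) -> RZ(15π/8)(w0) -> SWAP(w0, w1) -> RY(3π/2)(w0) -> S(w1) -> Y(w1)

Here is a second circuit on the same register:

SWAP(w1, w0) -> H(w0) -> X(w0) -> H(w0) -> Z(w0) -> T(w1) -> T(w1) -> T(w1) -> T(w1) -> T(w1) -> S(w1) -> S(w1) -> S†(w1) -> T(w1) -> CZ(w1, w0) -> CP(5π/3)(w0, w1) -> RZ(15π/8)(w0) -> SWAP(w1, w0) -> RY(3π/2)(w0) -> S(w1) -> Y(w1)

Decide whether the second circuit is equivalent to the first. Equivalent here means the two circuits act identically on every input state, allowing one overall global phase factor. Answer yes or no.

No: there is an input state on which the two circuits produce genuinely different outputs (not merely differing by a phase).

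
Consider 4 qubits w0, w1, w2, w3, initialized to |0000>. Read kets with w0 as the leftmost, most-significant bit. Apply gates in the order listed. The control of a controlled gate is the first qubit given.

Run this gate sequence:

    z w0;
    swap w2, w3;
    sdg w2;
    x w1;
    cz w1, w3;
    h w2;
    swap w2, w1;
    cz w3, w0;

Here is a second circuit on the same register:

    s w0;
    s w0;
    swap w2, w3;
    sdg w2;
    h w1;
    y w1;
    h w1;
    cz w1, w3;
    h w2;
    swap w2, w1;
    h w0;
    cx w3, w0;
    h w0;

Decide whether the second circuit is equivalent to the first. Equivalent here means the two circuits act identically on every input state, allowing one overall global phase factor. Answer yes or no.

No — the two circuits implement different unitaries, even allowing a global phase.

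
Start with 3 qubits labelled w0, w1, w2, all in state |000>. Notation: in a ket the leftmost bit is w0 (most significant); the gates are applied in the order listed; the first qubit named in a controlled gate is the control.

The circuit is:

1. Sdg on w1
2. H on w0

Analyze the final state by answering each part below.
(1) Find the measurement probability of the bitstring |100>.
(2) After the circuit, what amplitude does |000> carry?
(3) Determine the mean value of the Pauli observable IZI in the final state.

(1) A full measurement returns |100> with probability 1/2.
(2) The amplitude on |000> is sqrt(2)/2.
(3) In the final state, IZI has expectation 1.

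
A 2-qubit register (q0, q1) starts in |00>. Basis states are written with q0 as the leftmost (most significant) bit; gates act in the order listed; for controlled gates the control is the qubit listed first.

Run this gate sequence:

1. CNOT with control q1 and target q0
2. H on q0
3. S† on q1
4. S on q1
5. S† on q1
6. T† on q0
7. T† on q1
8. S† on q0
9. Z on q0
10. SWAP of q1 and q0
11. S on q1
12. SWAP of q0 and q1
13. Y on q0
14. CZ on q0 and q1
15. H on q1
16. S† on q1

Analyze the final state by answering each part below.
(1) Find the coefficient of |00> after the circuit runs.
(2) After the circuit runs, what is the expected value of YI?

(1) The final state's coefficient on |00> equals exp(I*pi/4)/2.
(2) The observable YI averages to sqrt(2)/2.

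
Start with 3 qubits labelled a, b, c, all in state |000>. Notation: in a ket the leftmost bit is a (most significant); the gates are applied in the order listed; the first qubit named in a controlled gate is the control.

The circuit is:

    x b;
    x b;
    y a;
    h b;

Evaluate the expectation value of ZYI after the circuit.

The expectation value of ZYI is 0. Key observation: gates 1-2 undo each other exactly, leaving only the rest of the circuit to track.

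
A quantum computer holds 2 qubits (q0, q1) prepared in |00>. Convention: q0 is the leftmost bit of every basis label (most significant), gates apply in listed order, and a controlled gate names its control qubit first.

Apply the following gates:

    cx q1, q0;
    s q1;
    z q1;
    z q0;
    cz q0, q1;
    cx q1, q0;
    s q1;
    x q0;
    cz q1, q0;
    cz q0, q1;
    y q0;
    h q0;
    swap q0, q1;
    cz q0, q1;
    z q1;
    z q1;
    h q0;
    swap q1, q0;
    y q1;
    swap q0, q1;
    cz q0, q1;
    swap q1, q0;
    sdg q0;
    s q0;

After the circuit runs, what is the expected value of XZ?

The observable XZ averages to 1.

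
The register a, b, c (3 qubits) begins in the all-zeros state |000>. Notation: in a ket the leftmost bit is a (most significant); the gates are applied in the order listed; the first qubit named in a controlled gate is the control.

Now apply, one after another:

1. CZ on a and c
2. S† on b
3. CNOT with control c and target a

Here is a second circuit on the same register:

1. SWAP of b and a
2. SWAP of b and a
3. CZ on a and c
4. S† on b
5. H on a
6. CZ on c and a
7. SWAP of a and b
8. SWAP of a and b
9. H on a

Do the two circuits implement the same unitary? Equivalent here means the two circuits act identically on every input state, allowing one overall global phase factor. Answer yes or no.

Yes — the two circuits implement the same unitary up to a global phase.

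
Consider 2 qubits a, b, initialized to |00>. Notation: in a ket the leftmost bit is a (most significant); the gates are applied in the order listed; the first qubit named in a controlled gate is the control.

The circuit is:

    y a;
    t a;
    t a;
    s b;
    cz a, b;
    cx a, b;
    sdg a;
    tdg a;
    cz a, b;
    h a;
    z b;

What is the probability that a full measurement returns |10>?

A full measurement returns |10> with probability 0.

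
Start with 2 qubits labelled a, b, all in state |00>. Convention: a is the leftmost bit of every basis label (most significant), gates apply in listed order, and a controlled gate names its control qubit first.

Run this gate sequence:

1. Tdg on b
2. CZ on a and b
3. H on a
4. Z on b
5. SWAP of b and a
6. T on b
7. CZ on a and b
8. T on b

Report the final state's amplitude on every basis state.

After the circuit, the state carries amplitude sqrt(2)/2 on |00>, sqrt(2)*I/2 on |01>, 0 on |10>, 0 on |11>.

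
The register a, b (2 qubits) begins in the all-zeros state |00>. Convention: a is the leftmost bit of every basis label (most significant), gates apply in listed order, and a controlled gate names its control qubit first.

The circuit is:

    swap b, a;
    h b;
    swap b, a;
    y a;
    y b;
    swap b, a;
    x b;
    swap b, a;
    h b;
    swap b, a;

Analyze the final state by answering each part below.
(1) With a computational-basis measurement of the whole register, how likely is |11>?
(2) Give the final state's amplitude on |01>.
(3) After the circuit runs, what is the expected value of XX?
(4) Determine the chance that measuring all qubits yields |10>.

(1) The probability of measuring |11> is 1/4.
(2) The final state's coefficient on |01> equals 1/2.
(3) The expectation value of XX is 1.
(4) Outcome |10> occurs with probability 1/4.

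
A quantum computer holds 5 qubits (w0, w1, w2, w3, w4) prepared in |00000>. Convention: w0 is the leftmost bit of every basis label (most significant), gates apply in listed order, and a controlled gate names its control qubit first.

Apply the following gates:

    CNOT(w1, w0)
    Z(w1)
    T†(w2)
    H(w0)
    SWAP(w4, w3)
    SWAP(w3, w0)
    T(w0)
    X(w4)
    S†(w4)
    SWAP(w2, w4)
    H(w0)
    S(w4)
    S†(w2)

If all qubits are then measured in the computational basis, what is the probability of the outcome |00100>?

The probability of measuring |00100> is 1/4.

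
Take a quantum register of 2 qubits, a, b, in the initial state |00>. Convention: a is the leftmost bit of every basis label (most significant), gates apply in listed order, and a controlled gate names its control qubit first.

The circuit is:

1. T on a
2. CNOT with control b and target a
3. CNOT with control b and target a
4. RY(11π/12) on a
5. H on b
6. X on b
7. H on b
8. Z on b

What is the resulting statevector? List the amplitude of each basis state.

The resulting statevector has amplitude -sqrt(6 - 3*sqrt(2))/4 + sqrt(sqrt(2) + 2)/4 on |00>, 0 on |01>, sqrt(2 - sqrt(2))/4 + sqrt(3*sqrt(2) + 6)/4 on |10>, 0 on |11>. Key observation: the block from step 5 through step 8 cancels to the identity and can be dropped.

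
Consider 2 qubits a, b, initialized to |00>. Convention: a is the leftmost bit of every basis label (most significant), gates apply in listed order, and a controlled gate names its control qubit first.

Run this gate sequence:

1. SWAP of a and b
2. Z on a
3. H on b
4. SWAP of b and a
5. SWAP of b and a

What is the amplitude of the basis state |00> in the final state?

The amplitude on |00> is sqrt(2)/2. Key observation: the block from step 4 through step 5 cancels to the identity and can be dropped.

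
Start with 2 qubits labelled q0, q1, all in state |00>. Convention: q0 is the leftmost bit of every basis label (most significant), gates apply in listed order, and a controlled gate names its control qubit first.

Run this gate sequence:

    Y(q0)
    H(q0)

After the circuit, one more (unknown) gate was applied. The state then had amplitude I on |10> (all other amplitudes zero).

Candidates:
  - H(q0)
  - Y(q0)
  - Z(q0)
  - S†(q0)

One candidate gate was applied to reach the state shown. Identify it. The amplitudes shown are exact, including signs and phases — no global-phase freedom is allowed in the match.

The applied gate was H(q0).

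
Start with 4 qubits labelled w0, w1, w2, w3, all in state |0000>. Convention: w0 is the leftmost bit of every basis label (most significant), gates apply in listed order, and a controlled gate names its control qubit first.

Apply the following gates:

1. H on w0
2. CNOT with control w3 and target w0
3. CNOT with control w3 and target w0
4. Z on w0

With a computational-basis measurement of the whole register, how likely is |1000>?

The probability of measuring |1000> is 1/2. Key observation: steps 2-3 multiply out to the identity, so the circuit reduces to the remaining gates.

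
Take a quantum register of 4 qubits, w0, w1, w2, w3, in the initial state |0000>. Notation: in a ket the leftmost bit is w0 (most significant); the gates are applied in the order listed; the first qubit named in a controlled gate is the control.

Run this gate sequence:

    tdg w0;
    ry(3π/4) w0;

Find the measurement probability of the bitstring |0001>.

The probability of measuring |0001> is 0.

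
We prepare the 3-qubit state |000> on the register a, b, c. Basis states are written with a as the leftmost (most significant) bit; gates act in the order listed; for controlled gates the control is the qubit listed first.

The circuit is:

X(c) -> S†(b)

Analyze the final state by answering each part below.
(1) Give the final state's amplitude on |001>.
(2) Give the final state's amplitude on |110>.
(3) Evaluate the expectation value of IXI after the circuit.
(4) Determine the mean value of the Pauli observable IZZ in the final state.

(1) The final state's coefficient on |001> equals 1.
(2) |110> carries amplitude 0 in the final state.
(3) The expectation value of IXI is 0.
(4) The observable IZZ averages to -1.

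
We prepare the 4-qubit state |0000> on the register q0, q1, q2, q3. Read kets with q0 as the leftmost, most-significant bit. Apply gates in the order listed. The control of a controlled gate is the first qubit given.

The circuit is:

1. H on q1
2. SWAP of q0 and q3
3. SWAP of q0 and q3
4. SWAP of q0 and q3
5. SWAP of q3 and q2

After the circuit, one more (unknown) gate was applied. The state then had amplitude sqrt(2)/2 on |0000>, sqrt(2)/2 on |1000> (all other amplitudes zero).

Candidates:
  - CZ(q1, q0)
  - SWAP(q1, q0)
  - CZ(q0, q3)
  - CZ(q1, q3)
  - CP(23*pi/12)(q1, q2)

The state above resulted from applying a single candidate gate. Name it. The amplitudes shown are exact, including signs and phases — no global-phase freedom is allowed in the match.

The applied gate was SWAP(q1, q0). Key observation: steps 2-3 multiply out to the identity, so the circuit reduces to the remaining gates.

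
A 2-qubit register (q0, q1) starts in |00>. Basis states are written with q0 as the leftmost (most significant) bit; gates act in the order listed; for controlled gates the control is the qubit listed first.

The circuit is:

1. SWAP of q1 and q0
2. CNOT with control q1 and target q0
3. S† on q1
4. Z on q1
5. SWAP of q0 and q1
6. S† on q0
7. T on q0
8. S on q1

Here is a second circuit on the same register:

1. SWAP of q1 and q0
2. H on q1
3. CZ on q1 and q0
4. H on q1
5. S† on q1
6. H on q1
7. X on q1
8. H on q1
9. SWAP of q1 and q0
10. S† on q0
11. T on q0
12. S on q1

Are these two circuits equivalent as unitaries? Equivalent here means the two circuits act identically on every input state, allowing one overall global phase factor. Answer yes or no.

No — the two circuits implement different unitaries, even allowing a global phase.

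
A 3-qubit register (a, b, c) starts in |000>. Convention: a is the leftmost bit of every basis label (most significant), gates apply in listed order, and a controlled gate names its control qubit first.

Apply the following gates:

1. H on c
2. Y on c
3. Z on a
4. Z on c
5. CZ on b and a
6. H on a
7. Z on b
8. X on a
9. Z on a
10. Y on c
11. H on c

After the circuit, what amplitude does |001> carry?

The amplitude on |001> is -sqrt(2)/2.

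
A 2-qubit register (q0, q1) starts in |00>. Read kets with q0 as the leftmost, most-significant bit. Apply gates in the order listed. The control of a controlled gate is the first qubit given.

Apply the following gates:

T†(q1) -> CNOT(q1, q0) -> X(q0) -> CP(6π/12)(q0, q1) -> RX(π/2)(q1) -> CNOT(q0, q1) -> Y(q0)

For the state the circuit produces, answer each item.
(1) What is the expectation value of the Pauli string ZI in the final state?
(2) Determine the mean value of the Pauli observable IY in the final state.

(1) The expectation value of ZI is 1.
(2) The observable IY averages to 1.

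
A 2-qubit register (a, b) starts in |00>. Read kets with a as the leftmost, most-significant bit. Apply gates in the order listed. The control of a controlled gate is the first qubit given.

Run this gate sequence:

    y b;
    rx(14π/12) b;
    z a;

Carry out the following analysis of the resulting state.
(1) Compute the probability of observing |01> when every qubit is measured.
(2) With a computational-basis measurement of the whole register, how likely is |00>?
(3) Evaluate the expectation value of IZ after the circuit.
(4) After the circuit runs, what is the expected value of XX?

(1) Outcome |01> occurs with probability 1/2 - sqrt(3)/4.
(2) Outcome |00> occurs with probability sqrt(3)/4 + 1/2.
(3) The expectation value of IZ is sqrt(3)/2.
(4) In the final state, XX has expectation 0.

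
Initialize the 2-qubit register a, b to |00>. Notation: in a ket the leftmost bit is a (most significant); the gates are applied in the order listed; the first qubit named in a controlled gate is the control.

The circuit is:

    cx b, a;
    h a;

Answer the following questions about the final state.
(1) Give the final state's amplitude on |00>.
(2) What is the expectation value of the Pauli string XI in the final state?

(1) The amplitude on |00> is sqrt(2)/2.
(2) The observable XI averages to 1.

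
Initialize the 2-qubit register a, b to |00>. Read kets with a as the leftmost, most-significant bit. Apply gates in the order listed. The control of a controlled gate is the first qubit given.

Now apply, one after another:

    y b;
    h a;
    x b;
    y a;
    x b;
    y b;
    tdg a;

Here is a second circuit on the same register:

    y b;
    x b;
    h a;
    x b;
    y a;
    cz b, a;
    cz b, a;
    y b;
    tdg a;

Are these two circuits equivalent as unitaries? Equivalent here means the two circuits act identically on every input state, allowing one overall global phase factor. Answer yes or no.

Yes: on every input state the two circuits agree up to one overall phase factor.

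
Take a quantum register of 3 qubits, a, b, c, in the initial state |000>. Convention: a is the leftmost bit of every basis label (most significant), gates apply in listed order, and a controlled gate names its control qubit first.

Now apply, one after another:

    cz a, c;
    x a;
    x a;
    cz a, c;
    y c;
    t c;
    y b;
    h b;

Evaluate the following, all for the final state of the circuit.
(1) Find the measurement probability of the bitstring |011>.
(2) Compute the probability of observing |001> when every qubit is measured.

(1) Outcome |011> occurs with probability 1/2. Key observation: steps 1-4 multiply out to the identity, so the circuit reduces to the remaining gates.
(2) A full measurement returns |001> with probability 1/2.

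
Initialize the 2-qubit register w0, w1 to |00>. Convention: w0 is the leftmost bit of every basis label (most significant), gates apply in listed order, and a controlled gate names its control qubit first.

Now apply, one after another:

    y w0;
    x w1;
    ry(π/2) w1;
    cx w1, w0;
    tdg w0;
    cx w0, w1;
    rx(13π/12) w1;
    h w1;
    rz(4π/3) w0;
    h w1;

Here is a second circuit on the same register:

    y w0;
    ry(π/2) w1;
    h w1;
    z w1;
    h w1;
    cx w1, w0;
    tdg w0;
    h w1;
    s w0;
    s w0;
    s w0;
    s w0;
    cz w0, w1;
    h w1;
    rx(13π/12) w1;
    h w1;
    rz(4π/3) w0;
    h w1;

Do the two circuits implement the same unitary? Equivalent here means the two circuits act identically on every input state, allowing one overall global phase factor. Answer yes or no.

No — the two circuits implement different unitaries, even allowing a global phase.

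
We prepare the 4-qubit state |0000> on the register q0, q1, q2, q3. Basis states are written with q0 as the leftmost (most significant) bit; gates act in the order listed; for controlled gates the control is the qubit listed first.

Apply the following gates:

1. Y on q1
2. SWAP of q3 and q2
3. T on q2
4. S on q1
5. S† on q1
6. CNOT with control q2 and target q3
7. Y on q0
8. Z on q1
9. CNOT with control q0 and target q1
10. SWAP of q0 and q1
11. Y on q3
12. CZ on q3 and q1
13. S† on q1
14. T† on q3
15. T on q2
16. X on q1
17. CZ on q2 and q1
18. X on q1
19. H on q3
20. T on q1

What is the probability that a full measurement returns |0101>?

A full measurement returns |0101> with probability 1/2. Key observation: the block from step 4 through step 5 cancels to the identity and can be dropped.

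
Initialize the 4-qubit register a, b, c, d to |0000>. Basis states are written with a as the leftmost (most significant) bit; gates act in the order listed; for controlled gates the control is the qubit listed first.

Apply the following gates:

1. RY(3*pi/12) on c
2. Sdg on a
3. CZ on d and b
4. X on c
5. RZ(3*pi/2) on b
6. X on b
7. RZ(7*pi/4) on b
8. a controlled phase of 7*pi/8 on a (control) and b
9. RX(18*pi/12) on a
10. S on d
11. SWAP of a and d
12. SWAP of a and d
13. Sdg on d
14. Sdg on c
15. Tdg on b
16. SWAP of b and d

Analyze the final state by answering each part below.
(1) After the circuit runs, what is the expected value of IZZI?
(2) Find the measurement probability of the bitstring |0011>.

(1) The expectation value of IZZI is -sqrt(2)/2. Key observation: gates 10-13 undo each other exactly, leaving only the rest of the circuit to track.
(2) Outcome |0011> occurs with probability sqrt(2)/8 + 1/4.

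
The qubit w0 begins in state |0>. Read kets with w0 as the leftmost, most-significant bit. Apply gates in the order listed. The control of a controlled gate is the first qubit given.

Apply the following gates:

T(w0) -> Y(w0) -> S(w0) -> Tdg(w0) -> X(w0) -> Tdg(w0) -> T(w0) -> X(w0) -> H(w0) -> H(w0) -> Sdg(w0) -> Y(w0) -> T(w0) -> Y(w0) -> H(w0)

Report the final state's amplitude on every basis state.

After the circuit, the state carries amplitude sqrt(2)*exp(I*pi/4)/2 on |0>, -sqrt(2)*exp(I*pi/4)/2 on |1>.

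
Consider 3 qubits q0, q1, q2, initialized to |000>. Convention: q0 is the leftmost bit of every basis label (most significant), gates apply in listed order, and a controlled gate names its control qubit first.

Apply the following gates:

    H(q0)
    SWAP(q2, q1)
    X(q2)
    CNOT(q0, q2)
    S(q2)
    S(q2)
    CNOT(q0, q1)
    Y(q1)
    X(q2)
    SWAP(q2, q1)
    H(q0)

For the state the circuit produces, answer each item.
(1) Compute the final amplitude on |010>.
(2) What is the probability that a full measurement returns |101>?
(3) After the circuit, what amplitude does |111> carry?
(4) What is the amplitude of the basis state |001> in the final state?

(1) |010> carries amplitude -I/2 in the final state.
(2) The probability of measuring |101> is 1/4.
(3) The final state's coefficient on |111> equals 0.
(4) The amplitude on |001> is -I/2.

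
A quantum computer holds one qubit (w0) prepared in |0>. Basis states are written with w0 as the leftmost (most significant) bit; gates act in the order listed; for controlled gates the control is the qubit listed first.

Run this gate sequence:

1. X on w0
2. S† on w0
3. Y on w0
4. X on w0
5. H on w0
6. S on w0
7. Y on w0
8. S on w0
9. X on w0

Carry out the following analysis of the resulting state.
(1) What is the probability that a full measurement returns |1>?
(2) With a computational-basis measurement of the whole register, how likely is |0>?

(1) A full measurement returns |1> with probability 1/2.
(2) The probability of measuring |0> is 1/2.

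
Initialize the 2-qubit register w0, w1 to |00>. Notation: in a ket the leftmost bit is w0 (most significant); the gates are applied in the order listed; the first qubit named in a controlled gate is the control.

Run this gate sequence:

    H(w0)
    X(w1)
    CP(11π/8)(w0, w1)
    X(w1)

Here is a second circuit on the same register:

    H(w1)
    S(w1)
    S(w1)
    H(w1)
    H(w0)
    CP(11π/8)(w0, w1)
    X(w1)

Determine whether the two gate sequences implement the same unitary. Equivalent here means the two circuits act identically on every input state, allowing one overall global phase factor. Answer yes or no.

Yes, they are equivalent — the unitaries differ by at most a global phase.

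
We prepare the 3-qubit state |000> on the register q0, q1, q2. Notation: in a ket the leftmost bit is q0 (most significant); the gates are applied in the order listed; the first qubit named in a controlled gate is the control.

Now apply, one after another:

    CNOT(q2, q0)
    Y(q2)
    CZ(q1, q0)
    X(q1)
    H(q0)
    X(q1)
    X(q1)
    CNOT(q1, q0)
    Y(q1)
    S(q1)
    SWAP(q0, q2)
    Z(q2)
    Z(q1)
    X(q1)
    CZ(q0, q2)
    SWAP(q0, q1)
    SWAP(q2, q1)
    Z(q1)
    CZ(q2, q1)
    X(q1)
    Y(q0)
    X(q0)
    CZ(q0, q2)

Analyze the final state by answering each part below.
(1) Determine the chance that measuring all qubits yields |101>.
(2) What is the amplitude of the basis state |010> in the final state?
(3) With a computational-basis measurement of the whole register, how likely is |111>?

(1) The probability of measuring |101> is 1/2.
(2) The amplitude on |010> is 0.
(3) Outcome |111> occurs with probability 1/2.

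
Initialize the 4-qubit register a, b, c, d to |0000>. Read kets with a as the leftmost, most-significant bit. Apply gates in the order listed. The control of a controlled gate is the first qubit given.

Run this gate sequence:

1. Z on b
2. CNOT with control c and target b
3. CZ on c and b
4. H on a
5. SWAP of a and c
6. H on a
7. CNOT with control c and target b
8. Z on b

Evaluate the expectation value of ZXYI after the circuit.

In the final state, ZXYI has expectation 0.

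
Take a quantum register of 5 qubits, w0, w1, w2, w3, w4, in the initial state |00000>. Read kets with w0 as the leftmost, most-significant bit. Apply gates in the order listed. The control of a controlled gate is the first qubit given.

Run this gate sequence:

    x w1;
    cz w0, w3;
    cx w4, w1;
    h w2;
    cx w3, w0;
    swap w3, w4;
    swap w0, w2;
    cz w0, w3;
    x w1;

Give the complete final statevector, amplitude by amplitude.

The final amplitudes are sqrt(2)/2 on |00000>, sqrt(2)/2 on |10000>, and 0 on every other basis state.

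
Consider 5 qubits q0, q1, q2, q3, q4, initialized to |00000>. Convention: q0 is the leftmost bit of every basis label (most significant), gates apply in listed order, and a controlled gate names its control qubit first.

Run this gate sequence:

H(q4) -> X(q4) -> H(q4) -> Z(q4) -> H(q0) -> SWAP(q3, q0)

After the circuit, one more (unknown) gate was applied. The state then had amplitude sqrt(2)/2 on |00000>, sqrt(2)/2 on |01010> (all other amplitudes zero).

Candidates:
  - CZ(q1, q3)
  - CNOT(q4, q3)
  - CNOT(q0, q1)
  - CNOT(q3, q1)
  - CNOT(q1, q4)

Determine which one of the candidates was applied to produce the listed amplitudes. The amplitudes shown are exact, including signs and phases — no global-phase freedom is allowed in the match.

It was CNOT(q3, q1) that produced the state shown. Key observation: gates 1-4 undo each other exactly, leaving only the rest of the circuit to track.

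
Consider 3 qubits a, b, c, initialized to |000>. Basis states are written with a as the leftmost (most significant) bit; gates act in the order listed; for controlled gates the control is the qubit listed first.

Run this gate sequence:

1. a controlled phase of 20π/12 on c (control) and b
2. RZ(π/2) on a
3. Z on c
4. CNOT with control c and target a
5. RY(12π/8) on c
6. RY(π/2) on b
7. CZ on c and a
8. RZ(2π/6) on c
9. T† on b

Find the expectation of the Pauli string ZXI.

The expectation value of ZXI is sqrt(2)/2.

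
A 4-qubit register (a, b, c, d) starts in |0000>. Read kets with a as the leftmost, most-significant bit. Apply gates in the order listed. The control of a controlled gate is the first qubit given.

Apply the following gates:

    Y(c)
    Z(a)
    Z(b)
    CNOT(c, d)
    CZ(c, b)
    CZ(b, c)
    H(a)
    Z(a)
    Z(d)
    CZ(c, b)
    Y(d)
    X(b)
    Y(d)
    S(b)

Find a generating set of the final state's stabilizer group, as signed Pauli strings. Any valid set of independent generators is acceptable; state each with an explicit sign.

One valid set of independent stabilizer generators is -XIII, -IZII, -IIZI, -IIIZ (any independent generating set of the same group is equally correct).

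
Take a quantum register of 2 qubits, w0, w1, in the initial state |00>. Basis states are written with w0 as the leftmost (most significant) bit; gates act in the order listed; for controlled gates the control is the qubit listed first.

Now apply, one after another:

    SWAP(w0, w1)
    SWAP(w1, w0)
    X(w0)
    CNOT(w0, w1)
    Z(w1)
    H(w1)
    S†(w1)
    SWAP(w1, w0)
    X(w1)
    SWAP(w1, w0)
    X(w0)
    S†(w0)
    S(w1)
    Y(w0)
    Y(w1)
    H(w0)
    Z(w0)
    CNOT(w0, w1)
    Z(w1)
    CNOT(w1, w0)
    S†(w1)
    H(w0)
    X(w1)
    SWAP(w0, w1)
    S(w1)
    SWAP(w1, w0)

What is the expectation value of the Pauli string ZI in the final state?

The expectation value of ZI is -1.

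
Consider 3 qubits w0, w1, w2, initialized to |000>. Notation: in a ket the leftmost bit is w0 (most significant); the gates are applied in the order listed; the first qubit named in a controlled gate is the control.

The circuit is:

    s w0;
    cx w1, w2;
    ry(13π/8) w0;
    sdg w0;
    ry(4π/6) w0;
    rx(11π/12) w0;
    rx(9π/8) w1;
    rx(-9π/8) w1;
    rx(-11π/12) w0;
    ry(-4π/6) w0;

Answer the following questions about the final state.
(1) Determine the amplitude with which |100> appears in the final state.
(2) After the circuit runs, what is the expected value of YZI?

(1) |100> carries amplitude -I*sin(3*pi/16) in the final state.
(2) The expectation value of YZI is sqrt(sqrt(2) + 2)/2.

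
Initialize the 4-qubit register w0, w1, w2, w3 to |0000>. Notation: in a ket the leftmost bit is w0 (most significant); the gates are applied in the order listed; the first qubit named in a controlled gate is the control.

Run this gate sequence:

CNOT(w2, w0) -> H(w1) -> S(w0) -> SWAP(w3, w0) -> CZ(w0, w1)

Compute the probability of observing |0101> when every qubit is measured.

Outcome |0101> occurs with probability 0.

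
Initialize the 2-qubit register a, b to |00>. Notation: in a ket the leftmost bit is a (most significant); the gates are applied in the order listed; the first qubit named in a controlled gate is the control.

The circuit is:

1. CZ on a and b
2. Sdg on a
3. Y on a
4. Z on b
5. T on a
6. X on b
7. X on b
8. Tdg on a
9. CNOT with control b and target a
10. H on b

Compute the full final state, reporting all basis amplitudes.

The final amplitudes are 0 on |00>, 0 on |01>, sqrt(2)*I/2 on |10>, sqrt(2)*I/2 on |11>. Key observation: the block from step 5 through step 8 cancels to the identity and can be dropped.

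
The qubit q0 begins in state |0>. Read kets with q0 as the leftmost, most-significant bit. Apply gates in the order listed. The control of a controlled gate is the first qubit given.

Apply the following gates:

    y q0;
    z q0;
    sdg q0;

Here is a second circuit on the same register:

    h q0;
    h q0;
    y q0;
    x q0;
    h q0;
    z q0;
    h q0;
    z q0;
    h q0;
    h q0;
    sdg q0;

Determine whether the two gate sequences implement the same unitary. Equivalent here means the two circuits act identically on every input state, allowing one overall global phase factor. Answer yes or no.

Yes — the two circuits implement the same unitary up to a global phase.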